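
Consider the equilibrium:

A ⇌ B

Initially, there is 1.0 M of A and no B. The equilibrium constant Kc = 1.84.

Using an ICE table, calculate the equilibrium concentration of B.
[B] = 0.648 M

ICE: [A] = 1.0 − x, [B] = x.
Kc = x/(1.0 − x) = 1.84 ⇒ x = 1.84·1.0/(1 + 1.84) = 1.84/2.84 = 0.6479.
[B] = x = 0.648 M.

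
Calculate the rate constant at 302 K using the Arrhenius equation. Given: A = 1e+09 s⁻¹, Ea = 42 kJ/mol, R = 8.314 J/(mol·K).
5.44e+01 s⁻¹

k = A·exp(-Ea/(R·T)) = 1e+09·exp(-42000/(8.314·302)) = 1e+09·exp(-16.7275) = 1e+09·5.4365e-08 = 5.44e+01 s⁻¹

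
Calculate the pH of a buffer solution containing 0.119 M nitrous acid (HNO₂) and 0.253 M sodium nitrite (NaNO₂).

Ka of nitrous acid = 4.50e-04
pH = 3.67

pKa = -log(4.50e-04) = 3.35. pH = pKa + log([A⁻]/[HA]) = 3.35 + log(0.253/0.119)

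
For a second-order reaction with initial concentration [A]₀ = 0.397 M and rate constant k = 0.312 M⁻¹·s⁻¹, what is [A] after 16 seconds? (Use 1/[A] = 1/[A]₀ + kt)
0.1331 M

1/[A] = 1/[A]₀ + k·t = 1/0.397 + (0.312)·(16) = 2.5189 + 4.9920 = 7.5109
[A] = 1/7.5109 = 0.1331 M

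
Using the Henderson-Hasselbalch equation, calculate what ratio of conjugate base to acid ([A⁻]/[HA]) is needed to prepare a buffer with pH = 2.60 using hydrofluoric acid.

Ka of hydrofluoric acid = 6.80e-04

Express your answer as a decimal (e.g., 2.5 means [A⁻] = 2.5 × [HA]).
[A⁻]/[HA] = 0.271

pKa = −log(6.80e-04) = 3.1675. pH = pKa + log([A⁻]/[HA]). 2.60 = 3.1675 + log(ratio). log(ratio) = 2.60 − 3.1675 = -0.5675. ratio = 10^(-0.5675) = 0.271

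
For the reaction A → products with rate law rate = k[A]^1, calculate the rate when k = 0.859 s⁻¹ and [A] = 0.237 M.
0.2036 M/s

rate = k·[A]^1 = 0.859·(0.237)^1 = 0.859·0.237 = 0.2036 M/s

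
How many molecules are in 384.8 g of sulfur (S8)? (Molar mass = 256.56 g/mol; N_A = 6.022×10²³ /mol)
Moles = 384.8 g ÷ 256.56 g/mol = 1.49984 mol
Molecules = 1.49984 mol × 6.022×10²³ /mol = 9.032e+23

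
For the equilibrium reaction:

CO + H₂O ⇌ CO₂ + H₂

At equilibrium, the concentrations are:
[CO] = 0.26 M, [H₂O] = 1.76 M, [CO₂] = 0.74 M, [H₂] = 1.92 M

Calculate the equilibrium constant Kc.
K_c = 3.1049

Kc = ([CO₂] × [H₂]) / ([CO] × [H₂O])
   = ((0.74)·(1.92)) / ((0.26)·(1.76))
   = 1.4208 / 0.4576 = 3.1049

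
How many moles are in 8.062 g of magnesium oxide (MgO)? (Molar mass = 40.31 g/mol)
Moles = 8.062 g ÷ 40.31 g/mol = 0.2 mol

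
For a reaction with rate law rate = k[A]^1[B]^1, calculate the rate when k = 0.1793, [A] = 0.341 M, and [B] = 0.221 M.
0.01351 M/s

rate = k·[A]^1·[B]^1 = 0.1793·(0.341)^1·(0.221)^1 = 0.1793·0.341·0.221 = 0.01351 M/s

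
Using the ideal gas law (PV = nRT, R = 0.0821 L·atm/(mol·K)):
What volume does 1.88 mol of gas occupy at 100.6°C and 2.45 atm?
T = 100.6°C + 273.15 = 373.75 K
V = nRT/P = (1.88 × 0.0821 × 373.75) / 2.45
V = 23.55 L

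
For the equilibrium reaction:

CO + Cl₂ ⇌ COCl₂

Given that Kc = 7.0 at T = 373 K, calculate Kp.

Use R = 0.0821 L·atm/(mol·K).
K_p = 0.2286

Δn = (moles gaseous products) − (moles gaseous reactants) = -1
T = 373 K; RT = 0.0821 × 373 = 30.6233
Kp = Kc·(RT)^Δn = 7.0 × (30.6233)^-1 = 7.0 × 0.0326549 = 0.2286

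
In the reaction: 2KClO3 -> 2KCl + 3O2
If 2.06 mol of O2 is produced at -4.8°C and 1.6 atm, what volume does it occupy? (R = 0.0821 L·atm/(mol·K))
T = -4.8°C + 273.15 = 268.35 K
V = nRT/P = (2.06 × 0.0821 × 268.35) / 1.6
V = 28.37 L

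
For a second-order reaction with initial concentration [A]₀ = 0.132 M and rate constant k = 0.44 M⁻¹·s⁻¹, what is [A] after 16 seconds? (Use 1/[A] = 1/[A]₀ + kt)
0.0684 M

1/[A] = 1/[A]₀ + k·t = 1/0.132 + (0.44)·(16) = 7.5758 + 7.0400 = 14.6158
[A] = 1/14.6158 = 0.0684 M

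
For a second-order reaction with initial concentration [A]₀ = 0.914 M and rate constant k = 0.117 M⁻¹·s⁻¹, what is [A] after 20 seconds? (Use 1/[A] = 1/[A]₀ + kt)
0.2912 M

1/[A] = 1/[A]₀ + k·t = 1/0.914 + (0.117)·(20) = 1.0941 + 2.3400 = 3.4341
[A] = 1/3.4341 = 0.2912 M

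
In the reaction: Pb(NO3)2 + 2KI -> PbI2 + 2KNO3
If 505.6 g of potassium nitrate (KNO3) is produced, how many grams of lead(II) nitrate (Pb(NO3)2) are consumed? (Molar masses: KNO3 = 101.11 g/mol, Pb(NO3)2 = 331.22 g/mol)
Moles of KNO3 = 505.6 g ÷ 101.11 g/mol = 5.00049 mol
Mole ratio: 1 mol Pb(NO3)2 / 2 mol KNO3
Moles of Pb(NO3)2 = 5.00049 × (1/2) = 2.50025 mol
Mass of Pb(NO3)2 = 2.50025 mol × 331.22 g/mol = 828.1 g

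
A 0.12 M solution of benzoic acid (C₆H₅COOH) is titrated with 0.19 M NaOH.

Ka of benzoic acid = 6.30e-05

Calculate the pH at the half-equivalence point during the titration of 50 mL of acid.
pH = pKa = 4.20

At the half-equivalence point, [HA] = [A⁻], so by Henderson–Hasselbalch pH = pKa + log(1) = pKa.
pKa = −log(6.30e-05) = 4.20.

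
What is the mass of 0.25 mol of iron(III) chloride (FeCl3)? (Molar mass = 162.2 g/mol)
Mass = 0.25 mol × 162.2 g/mol = 40.55 g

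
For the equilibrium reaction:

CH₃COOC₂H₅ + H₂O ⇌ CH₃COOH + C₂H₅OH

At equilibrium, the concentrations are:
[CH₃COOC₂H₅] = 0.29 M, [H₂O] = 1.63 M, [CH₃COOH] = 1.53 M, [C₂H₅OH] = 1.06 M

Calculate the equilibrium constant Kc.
K_c = 3.4309

Kc = ([CH₃COOH] × [C₂H₅OH]) / ([CH₃COOC₂H₅] × [H₂O])
   = ((1.53)·(1.06)) / ((0.29)·(1.63))
   = 1.6218 / 0.4727 = 3.4309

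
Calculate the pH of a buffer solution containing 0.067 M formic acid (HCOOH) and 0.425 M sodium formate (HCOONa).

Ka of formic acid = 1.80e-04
pH = 4.55

pKa = -log(1.80e-04) = 3.74. pH = pKa + log([A⁻]/[HA]) = 3.74 + log(0.425/0.067)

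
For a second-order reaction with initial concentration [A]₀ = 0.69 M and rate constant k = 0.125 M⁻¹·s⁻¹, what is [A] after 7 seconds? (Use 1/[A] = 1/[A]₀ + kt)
0.4302 M

1/[A] = 1/[A]₀ + k·t = 1/0.69 + (0.125)·(7) = 1.4493 + 0.8750 = 2.3243
[A] = 1/2.3243 = 0.4302 M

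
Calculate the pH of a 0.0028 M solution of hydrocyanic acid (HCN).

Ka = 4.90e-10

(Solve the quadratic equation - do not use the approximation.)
pH = 5.93

x² + Ka×x - Ka×C = 0. Using quadratic formula: [H⁺] = 1.1711e-06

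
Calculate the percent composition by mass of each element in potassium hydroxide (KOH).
K: 69.68%, O: 28.52%, H: 1.80%

Molar mass of KOH = 56.11 g/mol
% K = (1 × 39.1) / 56.11 × 100% = 39.1 / 56.11 × 100% = 69.68%
% O = (1 × 16.0) / 56.11 × 100% = 16 / 56.11 × 100% = 28.52%
% H = (1 × 1.008) / 56.11 × 100% = 1.008 / 56.11 × 100% = 1.80%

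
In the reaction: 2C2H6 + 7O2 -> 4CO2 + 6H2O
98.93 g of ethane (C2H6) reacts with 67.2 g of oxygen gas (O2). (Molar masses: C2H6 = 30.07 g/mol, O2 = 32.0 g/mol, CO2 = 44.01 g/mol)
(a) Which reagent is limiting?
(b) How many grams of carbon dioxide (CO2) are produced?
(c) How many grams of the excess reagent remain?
(a) O2, (b) 52.81 g, (c) 80.89 g

Moles of C2H6 = 98.93 g ÷ 30.07 g/mol = 3.28999 mol
Moles of O2 = 67.2 g ÷ 32.0 g/mol = 2.1 mol
Moles ÷ coefficient: C2H6: 3.28999/2 = 1.645, O2: 2.1/7 = 0.3
(a) O2 has the smaller value, so O2 is the limiting reagent.
(b) Moles of CO2 = 2.1 mol O2 × (4/7) = 1.2 mol; mass = 1.2 mol × 44.01 g/mol = 52.81 g
(c) C2H6 consumed = 2.1 × (2/7) = 0.6 mol; remaining = 3.28999 − 0.6 = 2.68999 mol; mass = 2.68999 mol × 30.07 g/mol = 80.89 g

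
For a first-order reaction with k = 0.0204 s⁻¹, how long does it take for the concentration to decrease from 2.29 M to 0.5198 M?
72.69 s

From ln[A] = ln[A]₀ - k·t: t = ln([A]₀/[A])/k = ln(2.29/0.5198)/0.0204 = ln(4.4055)/0.0204 = 1.4829/0.0204 = 72.69 s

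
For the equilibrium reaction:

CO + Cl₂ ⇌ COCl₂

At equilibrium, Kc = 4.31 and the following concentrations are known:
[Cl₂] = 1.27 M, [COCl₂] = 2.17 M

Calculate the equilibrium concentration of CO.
[CO] = 0.3964 M

Kc = ([COCl₂]) / ([CO] × [Cl₂]) = 4.31
[CO]^1 = (product terms)/(Kc · other reactant terms) = 2.17 / (4.31 · 1.27) = 0.39644
[CO] = 0.3964 M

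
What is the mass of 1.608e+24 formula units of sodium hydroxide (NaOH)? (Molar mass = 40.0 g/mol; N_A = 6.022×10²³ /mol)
Moles = 1.608e+24 ÷ 6.022×10²³ = 2.67021 mol
Mass = 2.67021 mol × 40.0 g/mol = 106.8 g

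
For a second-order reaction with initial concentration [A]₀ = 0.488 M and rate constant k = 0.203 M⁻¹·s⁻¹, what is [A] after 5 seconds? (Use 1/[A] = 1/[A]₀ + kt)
0.3264 M

1/[A] = 1/[A]₀ + k·t = 1/0.488 + (0.203)·(5) = 2.0492 + 1.0150 = 3.0642
[A] = 1/3.0642 = 0.3264 M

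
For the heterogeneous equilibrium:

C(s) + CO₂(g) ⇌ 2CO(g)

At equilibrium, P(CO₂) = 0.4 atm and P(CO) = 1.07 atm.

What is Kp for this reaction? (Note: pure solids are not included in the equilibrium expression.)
K_p = 2.862

Solid C is excluded.
Kp = P(CO)²/P(CO₂) = (1.07)²/0.4 = 1.145/0.4 = 2.862.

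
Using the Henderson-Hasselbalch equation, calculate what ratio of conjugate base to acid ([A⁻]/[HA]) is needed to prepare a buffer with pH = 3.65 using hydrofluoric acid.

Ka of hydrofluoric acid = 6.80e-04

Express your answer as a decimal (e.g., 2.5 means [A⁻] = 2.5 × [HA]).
[A⁻]/[HA] = 3.037

pKa = −log(6.80e-04) = 3.1675. pH = pKa + log([A⁻]/[HA]). 3.65 = 3.1675 + log(ratio). log(ratio) = 3.65 − 3.1675 = 0.4825. ratio = 10^(0.4825) = 3.037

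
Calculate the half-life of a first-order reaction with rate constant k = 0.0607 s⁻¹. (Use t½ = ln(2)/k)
11.42 s

t½ = ln(2)/k = 0.6931/0.0607 = 11.42 s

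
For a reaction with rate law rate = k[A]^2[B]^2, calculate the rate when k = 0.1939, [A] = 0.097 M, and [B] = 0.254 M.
0.0001177 M/s

rate = k·[A]^2·[B]^2 = 0.1939·(0.097)^2·(0.254)^2 = 0.1939·0.009409·0.064516 = 0.0001177 M/s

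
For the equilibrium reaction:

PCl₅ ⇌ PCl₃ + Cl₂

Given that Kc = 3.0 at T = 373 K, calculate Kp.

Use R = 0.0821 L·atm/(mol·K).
K_p = 91.8699

Δn = (moles gaseous products) − (moles gaseous reactants) = 1
T = 373 K; RT = 0.0821 × 373 = 30.6233
Kp = Kc·(RT)^Δn = 3.0 × (30.6233)^1 = 3.0 × 30.6233 = 91.8699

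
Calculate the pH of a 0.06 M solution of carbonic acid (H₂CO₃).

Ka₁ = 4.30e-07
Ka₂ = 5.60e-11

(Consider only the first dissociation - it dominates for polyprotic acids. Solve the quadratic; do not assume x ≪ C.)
pH = 3.79

x² + Ka₁·x − Ka₁·C = 0 with Ka₁ = 4.30e-07, C = 0.06.
x = (−Ka₁ + √(Ka₁² + 4·Ka₁·C))/2 = 1.6041e-04 M, so pH = 3.79.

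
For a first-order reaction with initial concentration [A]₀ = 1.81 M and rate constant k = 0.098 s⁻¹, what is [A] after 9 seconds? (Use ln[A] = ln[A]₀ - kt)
0.7493 M

ln[A] = ln[A]₀ - k·t = ln(1.81) - (0.098)·(9) = 0.5933 - 0.8820 = -0.2887
[A] = e^(-0.2887) = 0.7493 M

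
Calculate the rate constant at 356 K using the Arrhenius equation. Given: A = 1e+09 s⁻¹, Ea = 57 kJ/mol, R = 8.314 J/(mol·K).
4.33e+00 s⁻¹

k = A·exp(-Ea/(R·T)) = 1e+09·exp(-57000/(8.314·356)) = 1e+09·exp(-19.2582) = 1e+09·4.3280e-09 = 4.33e+00 s⁻¹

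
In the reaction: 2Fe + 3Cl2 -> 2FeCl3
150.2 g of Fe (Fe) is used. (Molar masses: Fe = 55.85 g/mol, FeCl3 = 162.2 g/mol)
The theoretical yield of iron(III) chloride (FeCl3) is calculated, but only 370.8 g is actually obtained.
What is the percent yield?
Moles of Fe = 150.2 g ÷ 55.85 g/mol = 2.68935 mol
Mole ratio: 2 mol FeCl3 / 2 mol Fe
Moles of FeCl3 = 2.68935 × (2/2) = 2.68935 mol
Theoretical yield = 2.68935 mol × 162.2 g/mol = 436.21 g
Actual yield = 370.8 g
Percent yield = (370.8 / 436.21) × 100% = 85.0%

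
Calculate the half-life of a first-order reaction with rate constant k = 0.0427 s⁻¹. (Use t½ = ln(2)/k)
16.23 s

t½ = ln(2)/k = 0.6931/0.0427 = 16.23 s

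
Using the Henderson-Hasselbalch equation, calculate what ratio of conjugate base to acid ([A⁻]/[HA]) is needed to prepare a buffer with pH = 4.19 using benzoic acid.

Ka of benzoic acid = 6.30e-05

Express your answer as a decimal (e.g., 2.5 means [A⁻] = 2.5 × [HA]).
[A⁻]/[HA] = 0.976

pKa = −log(6.30e-05) = 4.2007. pH = pKa + log([A⁻]/[HA]). 4.19 = 4.2007 + log(ratio). log(ratio) = 4.19 − 4.2007 = -0.0107. ratio = 10^(-0.0107) = 0.976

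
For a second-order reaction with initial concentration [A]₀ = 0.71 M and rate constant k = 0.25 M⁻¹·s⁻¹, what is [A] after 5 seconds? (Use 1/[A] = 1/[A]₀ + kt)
0.3762 M

1/[A] = 1/[A]₀ + k·t = 1/0.71 + (0.25)·(5) = 1.4085 + 1.2500 = 2.6585
[A] = 1/2.6585 = 0.3762 M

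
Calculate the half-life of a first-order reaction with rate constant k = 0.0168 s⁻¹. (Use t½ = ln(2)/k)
41.26 s

t½ = ln(2)/k = 0.6931/0.0168 = 41.26 s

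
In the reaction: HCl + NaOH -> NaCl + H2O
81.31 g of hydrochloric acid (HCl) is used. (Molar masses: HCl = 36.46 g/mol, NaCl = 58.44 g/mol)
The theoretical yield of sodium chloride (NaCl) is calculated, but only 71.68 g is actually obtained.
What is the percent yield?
Moles of HCl = 81.31 g ÷ 36.46 g/mol = 2.23012 mol
Mole ratio: 1 mol NaCl / 1 mol HCl
Moles of NaCl = 2.23012 × (1/1) = 2.23012 mol
Theoretical yield = 2.23012 mol × 58.44 g/mol = 130.33 g
Actual yield = 71.68 g
Percent yield = (71.68 / 130.33) × 100% = 55.0%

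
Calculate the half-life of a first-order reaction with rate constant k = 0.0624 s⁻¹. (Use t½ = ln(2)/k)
11.11 s

t½ = ln(2)/k = 0.6931/0.0624 = 11.11 s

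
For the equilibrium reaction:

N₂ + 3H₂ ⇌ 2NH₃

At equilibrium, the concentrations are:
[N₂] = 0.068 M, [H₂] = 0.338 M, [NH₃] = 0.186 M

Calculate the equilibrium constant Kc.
K_c = 13.1755

Kc = ([NH₃]^2) / ([N₂] × [H₂]^3)
   = ((0.186)^2) / ((0.068)·(0.338)^3)
   = 0.034596 / 0.0026258 = 13.1755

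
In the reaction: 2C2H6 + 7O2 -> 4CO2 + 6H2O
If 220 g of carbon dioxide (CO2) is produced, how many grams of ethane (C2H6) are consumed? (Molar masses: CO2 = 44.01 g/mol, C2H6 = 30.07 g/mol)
Moles of CO2 = 220 g ÷ 44.01 g/mol = 4.99886 mol
Mole ratio: 2 mol C2H6 / 4 mol CO2
Moles of C2H6 = 4.99886 × (2/4) = 2.49943 mol
Mass of C2H6 = 2.49943 mol × 30.07 g/mol = 75.16 g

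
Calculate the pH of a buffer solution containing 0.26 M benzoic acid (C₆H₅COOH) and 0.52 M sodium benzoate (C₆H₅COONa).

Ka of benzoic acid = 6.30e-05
pH = 4.50

pKa = -log(6.30e-05) = 4.20. pH = pKa + log([A⁻]/[HA]) = 4.20 + log(0.52/0.26)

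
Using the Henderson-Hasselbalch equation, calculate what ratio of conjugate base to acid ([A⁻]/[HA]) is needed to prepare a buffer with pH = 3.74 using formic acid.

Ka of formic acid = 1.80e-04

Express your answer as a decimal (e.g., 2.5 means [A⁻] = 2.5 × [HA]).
[A⁻]/[HA] = 0.989

pKa = −log(1.80e-04) = 3.7447. pH = pKa + log([A⁻]/[HA]). 3.74 = 3.7447 + log(ratio). log(ratio) = 3.74 − 3.7447 = -0.0047. ratio = 10^(-0.0047) = 0.989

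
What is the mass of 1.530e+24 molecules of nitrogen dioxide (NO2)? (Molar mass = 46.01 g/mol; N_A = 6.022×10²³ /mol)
Moles = 1.530e+24 ÷ 6.022×10²³ = 2.54068 mol
Mass = 2.54068 mol × 46.01 g/mol = 116.9 g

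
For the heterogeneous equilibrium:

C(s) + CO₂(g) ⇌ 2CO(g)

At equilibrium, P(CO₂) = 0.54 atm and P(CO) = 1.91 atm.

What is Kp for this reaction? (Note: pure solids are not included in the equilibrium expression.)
K_p = 6.756

Solid C is excluded.
Kp = P(CO)²/P(CO₂) = (1.91)²/0.54 = 3.648/0.54 = 6.756.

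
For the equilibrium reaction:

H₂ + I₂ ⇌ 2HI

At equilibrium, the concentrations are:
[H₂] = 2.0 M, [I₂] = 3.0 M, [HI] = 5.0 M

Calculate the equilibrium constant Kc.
K_c = 4.1667

Kc = ([HI]^2) / ([H₂] × [I₂])
   = ((5.0)^2) / ((2.0)·(3.0))
   = 25 / 6 = 4.1667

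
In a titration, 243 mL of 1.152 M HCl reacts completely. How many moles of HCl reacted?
Moles = Molarity × Volume (L)
Moles = 1.152 M × 0.243 L = 0.2799 mol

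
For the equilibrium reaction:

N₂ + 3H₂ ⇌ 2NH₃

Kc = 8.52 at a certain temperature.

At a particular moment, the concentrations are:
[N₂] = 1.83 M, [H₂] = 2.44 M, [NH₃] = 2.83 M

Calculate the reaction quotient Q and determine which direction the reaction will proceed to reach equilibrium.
Q = 0.301, Q < K, reaction proceeds forward (toward products)

Q = ([NH₃]^2) / ([N₂] × [H₂]^3)
  = ((2.83)^2) / ((1.83)·(2.44)^3) = 8.0089/26.584 = 0.3013
Since Q = 0.3013 < Kc = 8.52, the reaction proceeds forward (toward products) to reach equilibrium.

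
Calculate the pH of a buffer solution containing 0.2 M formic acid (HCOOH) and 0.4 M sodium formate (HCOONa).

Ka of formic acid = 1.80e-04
pH = 4.05

pKa = -log(1.80e-04) = 3.74. pH = pKa + log([A⁻]/[HA]) = 3.74 + log(0.4/0.2)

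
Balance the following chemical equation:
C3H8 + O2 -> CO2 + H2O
Balanced equation:
C3H8 + 5O2 -> 3CO2 + 4H2O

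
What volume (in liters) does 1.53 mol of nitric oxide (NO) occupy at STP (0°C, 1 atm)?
At STP, 1 mol of gas occupies 22.4 L
Volume = 1.53 mol × 22.4 L/mol = 34.27 L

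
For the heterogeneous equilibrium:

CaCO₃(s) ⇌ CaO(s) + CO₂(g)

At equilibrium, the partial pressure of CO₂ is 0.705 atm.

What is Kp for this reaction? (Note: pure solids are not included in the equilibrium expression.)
K_p = 0.705

Solids (CaCO₃, CaO) have activity 1 and are excluded.
Kp = P(CO₂) = 0.705.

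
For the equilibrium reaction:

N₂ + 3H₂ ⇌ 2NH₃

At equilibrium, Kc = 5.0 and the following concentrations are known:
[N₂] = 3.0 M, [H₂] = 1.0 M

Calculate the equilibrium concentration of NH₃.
[NH₃] = 3.8730 M

Kc = ([NH₃]^2) / ([N₂] × [H₂]^3) = 5.0
[NH₃]^2 = Kc · (reactant terms)/(other product terms) = 5.0 · 3 / 1 = 15
[NH₃] = (15)^(1/2) = 3.8730 M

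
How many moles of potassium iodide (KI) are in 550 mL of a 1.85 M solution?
Moles = Molarity × Volume (L)
Moles = 1.85 M × 0.55 L = 1.018 mol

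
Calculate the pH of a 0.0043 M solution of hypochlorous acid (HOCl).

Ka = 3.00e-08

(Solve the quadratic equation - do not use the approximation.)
pH = 4.95

x² + Ka×x - Ka×C = 0. Using quadratic formula: [H⁺] = 1.1343e-05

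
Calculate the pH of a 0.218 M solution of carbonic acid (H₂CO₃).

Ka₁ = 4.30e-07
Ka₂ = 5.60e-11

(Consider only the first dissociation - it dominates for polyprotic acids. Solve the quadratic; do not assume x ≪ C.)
pH = 3.51

x² + Ka₁·x − Ka₁·C = 0 with Ka₁ = 4.30e-07, C = 0.218.
x = (−Ka₁ + √(Ka₁² + 4·Ka₁·C))/2 = 3.0595e-04 M, so pH = 3.51.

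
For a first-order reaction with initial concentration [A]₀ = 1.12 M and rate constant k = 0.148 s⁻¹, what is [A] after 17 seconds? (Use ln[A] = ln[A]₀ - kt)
0.0905 M

ln[A] = ln[A]₀ - k·t = ln(1.12) - (0.148)·(17) = 0.1133 - 2.5160 = -2.4027
[A] = e^(-2.4027) = 0.0905 M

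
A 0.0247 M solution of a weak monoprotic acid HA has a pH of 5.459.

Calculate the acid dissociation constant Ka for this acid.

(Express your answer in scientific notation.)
K_a = 4.89e-10

[H⁺] = 10^(−pH) = 10^(−5.459) = 3.475e-06 M. For HA ⇌ H⁺ + A⁻, Ka = x²/(C − x) = (3.475e-06)²/(0.0247 − 3.475e-06) = 4.89e-10.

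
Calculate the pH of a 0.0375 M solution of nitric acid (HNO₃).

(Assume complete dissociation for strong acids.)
pH = 1.43

[H⁺] = 0.0375 M for strong acid. pH = -log[H⁺] = -log(0.0375)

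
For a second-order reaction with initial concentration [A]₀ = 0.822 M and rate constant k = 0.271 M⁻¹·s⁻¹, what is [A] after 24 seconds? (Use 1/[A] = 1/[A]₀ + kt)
0.1295 M

1/[A] = 1/[A]₀ + k·t = 1/0.822 + (0.271)·(24) = 1.2165 + 6.5040 = 7.7205
[A] = 1/7.7205 = 0.1295 M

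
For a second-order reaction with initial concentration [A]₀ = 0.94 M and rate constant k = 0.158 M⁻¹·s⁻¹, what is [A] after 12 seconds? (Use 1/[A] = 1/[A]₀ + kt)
0.3379 M

1/[A] = 1/[A]₀ + k·t = 1/0.94 + (0.158)·(12) = 1.0638 + 1.8960 = 2.9598
[A] = 1/2.9598 = 0.3379 M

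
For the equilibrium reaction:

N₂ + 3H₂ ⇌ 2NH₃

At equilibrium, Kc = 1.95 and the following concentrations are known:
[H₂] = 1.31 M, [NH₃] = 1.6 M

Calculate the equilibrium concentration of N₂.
[N₂] = 0.5840 M

Kc = ([NH₃]^2) / ([N₂] × [H₂]^3) = 1.95
[N₂]^1 = (product terms)/(Kc · other reactant terms) = 2.56 / (1.95 · 2.2481) = 0.58397
[N₂] = 0.5840 M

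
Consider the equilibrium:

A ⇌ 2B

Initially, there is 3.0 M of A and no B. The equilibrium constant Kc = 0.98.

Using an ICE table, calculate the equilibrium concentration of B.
[B] = 1.487 M

ICE: [A] = 3.0 − x, [B] = 2x.
Kc = (2x)²/(3.0 − x) = 0.98 ⇒ 4x² + 0.98x − 2.94 = 0.
x = (−0.98 + √(0.98² + 4·4·2.94))/(2·4) = (−0.98 + √48)/8 = 0.74353.
[B] = 2x = 1.487 M.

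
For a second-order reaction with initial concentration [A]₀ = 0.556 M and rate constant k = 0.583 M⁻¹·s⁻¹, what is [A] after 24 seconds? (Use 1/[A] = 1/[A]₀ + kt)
0.0633 M

1/[A] = 1/[A]₀ + k·t = 1/0.556 + (0.583)·(24) = 1.7986 + 13.9920 = 15.7906
[A] = 1/15.7906 = 0.0633 M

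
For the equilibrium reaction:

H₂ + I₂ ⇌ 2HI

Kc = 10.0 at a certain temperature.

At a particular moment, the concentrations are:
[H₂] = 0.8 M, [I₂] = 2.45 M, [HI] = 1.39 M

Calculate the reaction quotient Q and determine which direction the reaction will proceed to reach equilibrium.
Q = 0.986, Q < K, reaction proceeds forward (toward products)

Q = ([HI]^2) / ([H₂] × [I₂])
  = ((1.39)^2) / ((0.8)·(2.45)) = 1.9321/1.96 = 0.9858
Since Q = 0.9858 < Kc = 10.0, the reaction proceeds forward (toward products) to reach equilibrium.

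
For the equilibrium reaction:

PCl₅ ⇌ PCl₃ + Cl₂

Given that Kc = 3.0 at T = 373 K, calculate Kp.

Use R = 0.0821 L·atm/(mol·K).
K_p = 91.8699

Δn = (moles gaseous products) − (moles gaseous reactants) = 1
T = 373 K; RT = 0.0821 × 373 = 30.6233
Kp = Kc·(RT)^Δn = 3.0 × (30.6233)^1 = 3.0 × 30.6233 = 91.8699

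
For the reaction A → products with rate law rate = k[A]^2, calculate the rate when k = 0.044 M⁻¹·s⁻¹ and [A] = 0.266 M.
0.003113 M/s

rate = k·[A]^2 = 0.044·(0.266)^2 = 0.044·0.070756 = 0.003113 M/s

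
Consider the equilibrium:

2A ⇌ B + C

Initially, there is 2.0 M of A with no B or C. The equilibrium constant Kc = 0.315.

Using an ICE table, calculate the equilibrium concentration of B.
[B] = 0.529 M

ICE: [A] = 2.0 − 2x, [B] = [C] = x.
Kc = x²/(2.0 − 2x)² = 0.315 ⇒ √Kc = x/(2.0 − 2x).
x = √0.315·2.0/(1 + 2√0.315) = 0.56125·2.0/2.1225 = 0.52886.
[B] = x = 0.529 M.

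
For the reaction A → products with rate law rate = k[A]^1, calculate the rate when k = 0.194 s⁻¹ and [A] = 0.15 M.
0.0291 M/s

rate = k·[A]^1 = 0.194·(0.15)^1 = 0.194·0.15 = 0.0291 M/s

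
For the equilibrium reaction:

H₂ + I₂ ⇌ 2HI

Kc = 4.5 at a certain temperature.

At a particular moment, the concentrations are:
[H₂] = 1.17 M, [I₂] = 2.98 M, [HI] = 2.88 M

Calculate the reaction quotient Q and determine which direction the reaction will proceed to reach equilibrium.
Q = 2.379, Q < K, reaction proceeds forward (toward products)

Q = ([HI]^2) / ([H₂] × [I₂])
  = ((2.88)^2) / ((1.17)·(2.98)) = 8.2944/3.4866 = 2.379
Since Q = 2.379 < Kc = 4.5, the reaction proceeds forward (toward products) to reach equilibrium.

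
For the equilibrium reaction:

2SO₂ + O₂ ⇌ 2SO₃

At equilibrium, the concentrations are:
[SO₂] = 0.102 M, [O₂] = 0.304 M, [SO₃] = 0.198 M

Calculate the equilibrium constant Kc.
K_c = 12.3953

Kc = ([SO₃]^2) / ([SO₂]^2 × [O₂])
   = ((0.198)^2) / ((0.102)^2·(0.304))
   = 0.039204 / 0.0031628 = 12.3953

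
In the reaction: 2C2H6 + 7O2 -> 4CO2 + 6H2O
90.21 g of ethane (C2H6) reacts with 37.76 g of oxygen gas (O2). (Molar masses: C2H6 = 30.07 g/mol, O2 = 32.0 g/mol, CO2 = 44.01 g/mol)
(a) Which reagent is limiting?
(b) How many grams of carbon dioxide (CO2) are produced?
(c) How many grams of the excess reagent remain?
(a) O2, (b) 29.68 g, (c) 80.07 g

Moles of C2H6 = 90.21 g ÷ 30.07 g/mol = 3 mol
Moles of O2 = 37.76 g ÷ 32.0 g/mol = 1.18 mol
Moles ÷ coefficient: C2H6: 3/2 = 1.5, O2: 1.18/7 = 0.1686
(a) O2 has the smaller value, so O2 is the limiting reagent.
(b) Moles of CO2 = 1.18 mol O2 × (4/7) = 0.674286 mol; mass = 0.674286 mol × 44.01 g/mol = 29.68 g
(c) C2H6 consumed = 1.18 × (2/7) = 0.337143 mol; remaining = 3 − 0.337143 = 2.66286 mol; mass = 2.66286 mol × 30.07 g/mol = 80.07 g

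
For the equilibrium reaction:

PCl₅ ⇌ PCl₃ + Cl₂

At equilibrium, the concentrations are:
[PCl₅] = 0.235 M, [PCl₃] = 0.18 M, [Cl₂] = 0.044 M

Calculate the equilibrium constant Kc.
K_c = 0.0337

Kc = ([PCl₃] × [Cl₂]) / ([PCl₅])
   = ((0.18)·(0.044)) / ((0.235))
   = 0.00792 / 0.235 = 0.0337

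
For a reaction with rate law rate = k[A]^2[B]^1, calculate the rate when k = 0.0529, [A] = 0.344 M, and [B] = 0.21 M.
0.001315 M/s

rate = k·[A]^2·[B]^1 = 0.0529·(0.344)^2·(0.21)^1 = 0.0529·0.118336·0.21 = 0.001315 M/s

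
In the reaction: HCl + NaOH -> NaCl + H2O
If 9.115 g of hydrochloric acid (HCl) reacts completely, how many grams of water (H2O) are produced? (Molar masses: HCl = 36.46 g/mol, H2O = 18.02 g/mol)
Moles of HCl = 9.115 g ÷ 36.46 g/mol = 0.25 mol
Mole ratio: 1 mol H2O / 1 mol HCl
Moles of H2O = 0.25 × (1/1) = 0.25 mol
Mass of H2O = 0.25 mol × 18.02 g/mol = 4.505 g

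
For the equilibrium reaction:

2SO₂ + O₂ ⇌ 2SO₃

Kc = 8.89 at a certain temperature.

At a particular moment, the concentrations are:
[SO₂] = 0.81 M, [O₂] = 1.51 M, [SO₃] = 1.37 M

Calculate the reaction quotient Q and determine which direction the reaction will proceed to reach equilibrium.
Q = 1.894, Q < K, reaction proceeds forward (toward products)

Q = ([SO₃]^2) / ([SO₂]^2 × [O₂])
  = ((1.37)^2) / ((0.81)^2·(1.51)) = 1.8769/0.99071 = 1.894
Since Q = 1.894 < Kc = 8.89, the reaction proceeds forward (toward products) to reach equilibrium.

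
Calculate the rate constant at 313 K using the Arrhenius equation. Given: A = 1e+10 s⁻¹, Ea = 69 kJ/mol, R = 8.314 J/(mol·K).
3.05e-02 s⁻¹

k = A·exp(-Ea/(R·T)) = 1e+10·exp(-69000/(8.314·313)) = 1e+10·exp(-26.5152) = 1e+10·3.0521e-12 = 3.05e-02 s⁻¹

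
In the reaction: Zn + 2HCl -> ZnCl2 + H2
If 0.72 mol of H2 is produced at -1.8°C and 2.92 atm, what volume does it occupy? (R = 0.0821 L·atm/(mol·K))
T = -1.8°C + 273.15 = 271.35 K
V = nRT/P = (0.72 × 0.0821 × 271.35) / 2.92
V = 5.49 L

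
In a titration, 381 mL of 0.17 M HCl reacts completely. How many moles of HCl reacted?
Moles = Molarity × Volume (L)
Moles = 0.17 M × 0.381 L = 0.06477 mol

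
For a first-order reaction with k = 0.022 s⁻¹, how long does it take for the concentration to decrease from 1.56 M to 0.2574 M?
81.90 s

From ln[A] = ln[A]₀ - k·t: t = ln([A]₀/[A])/k = ln(1.56/0.2574)/0.022 = ln(6.0606)/0.022 = 1.8018/0.022 = 81.90 s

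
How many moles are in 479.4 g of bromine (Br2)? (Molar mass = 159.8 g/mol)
Moles = 479.4 g ÷ 159.8 g/mol = 3 mol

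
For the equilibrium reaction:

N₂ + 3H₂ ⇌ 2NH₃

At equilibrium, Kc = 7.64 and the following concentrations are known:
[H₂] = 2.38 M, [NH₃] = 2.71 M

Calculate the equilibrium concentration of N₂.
[N₂] = 0.0713 M

Kc = ([NH₃]^2) / ([N₂] × [H₂]^3) = 7.64
[N₂]^1 = (product terms)/(Kc · other reactant terms) = 7.3441 / (7.64 · 13.481) = 0.071304
[N₂] = 0.0713 M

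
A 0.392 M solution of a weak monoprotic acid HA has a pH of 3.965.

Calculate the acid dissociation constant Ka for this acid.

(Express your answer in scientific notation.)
K_a = 3.00e-08

[H⁺] = 10^(−pH) = 10^(−3.965) = 1.084e-04 M. For HA ⇌ H⁺ + A⁻, Ka = x²/(C − x) = (1.084e-04)²/(0.392 − 1.084e-04) = 3.00e-08.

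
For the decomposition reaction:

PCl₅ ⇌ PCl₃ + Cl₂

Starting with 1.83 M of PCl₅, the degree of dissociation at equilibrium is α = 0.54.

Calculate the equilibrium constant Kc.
K_c = 1.1601

x = α·[A]₀ = 0.54 × 1.83 = 0.9882 M dissociated.
At eq: [PCl₅] = 1.83 − 0.9882 = 0.8418 M; [PCl₃] = [Cl₂] = x = 0.9882 M.
Kc = [PCl₃][Cl₂]/[PCl₅] = (0.9882)²/0.8418 = 1.16.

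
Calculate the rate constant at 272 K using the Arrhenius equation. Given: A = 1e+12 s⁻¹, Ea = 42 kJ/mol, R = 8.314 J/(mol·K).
8.59e+03 s⁻¹

k = A·exp(-Ea/(R·T)) = 1e+12·exp(-42000/(8.314·272)) = 1e+12·exp(-18.5725) = 1e+12·8.5914e-09 = 8.59e+03 s⁻¹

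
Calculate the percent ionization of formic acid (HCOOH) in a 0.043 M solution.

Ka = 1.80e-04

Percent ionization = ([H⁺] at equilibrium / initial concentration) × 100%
Percent ionization = 6.26%

Let x = [H⁺]. Ka = x²/(C - x) ⇒ x² + (1.80e-04)x - (1.80e-04)(0.043) = 0. x = 2.6935e-03. Percent = (2.6935e-03/0.043) × 100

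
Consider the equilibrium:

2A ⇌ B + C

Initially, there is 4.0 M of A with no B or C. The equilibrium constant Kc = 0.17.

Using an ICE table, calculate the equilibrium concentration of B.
[B] = 0.904 M

ICE: [A] = 4.0 − 2x, [B] = [C] = x.
Kc = x²/(4.0 − 2x)² = 0.17 ⇒ √Kc = x/(4.0 − 2x).
x = √0.17·4.0/(1 + 2√0.17) = 0.41231·4.0/1.8246 = 0.90388.
[B] = x = 0.904 M.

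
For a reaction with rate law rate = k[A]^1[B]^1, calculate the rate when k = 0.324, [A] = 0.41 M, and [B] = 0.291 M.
0.03866 M/s

rate = k·[A]^1·[B]^1 = 0.324·(0.41)^1·(0.291)^1 = 0.324·0.41·0.291 = 0.03866 M/s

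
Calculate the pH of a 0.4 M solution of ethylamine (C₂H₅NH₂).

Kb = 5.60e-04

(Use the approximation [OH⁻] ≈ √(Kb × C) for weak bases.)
pH = 12.18

[OH⁻] = √(Kb × C) = √(5.60e-04 × 0.4) = 1.4967e-02. pOH = 1.82, pH = 14 - pOH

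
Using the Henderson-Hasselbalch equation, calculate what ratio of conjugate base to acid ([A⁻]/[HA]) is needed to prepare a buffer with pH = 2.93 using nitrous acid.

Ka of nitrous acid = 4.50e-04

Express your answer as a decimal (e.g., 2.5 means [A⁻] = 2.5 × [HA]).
[A⁻]/[HA] = 0.383

pKa = −log(4.50e-04) = 3.3468. pH = pKa + log([A⁻]/[HA]). 2.93 = 3.3468 + log(ratio). log(ratio) = 2.93 − 3.3468 = -0.4168. ratio = 10^(-0.4168) = 0.383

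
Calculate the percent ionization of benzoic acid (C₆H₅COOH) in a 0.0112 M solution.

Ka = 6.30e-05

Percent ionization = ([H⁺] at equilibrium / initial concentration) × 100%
Percent ionization = 7.22%

Let x = [H⁺]. Ka = x²/(C - x) ⇒ x² + (6.30e-05)x - (6.30e-05)(0.0112) = 0. x = 8.0909e-04. Percent = (8.0909e-04/0.0112) × 100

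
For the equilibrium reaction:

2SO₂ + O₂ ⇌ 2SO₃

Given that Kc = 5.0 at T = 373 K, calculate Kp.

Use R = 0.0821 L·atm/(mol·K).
K_p = 0.1633

Δn = (moles gaseous products) − (moles gaseous reactants) = -1
T = 373 K; RT = 0.0821 × 373 = 30.6233
Kp = Kc·(RT)^Δn = 5.0 × (30.6233)^-1 = 5.0 × 0.0326549 = 0.1633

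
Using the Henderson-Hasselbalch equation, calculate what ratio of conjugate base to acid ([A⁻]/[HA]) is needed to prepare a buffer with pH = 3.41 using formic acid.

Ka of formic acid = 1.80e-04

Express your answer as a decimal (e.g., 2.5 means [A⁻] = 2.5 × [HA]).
[A⁻]/[HA] = 0.463

pKa = −log(1.80e-04) = 3.7447. pH = pKa + log([A⁻]/[HA]). 3.41 = 3.7447 + log(ratio). log(ratio) = 3.41 − 3.7447 = -0.3347. ratio = 10^(-0.3347) = 0.463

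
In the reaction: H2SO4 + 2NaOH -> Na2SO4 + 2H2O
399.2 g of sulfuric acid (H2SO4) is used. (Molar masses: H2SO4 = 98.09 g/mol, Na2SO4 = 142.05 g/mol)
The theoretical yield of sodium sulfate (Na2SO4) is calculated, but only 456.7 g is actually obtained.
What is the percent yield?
Moles of H2SO4 = 399.2 g ÷ 98.09 g/mol = 4.06973 mol
Mole ratio: 1 mol Na2SO4 / 1 mol H2SO4
Moles of Na2SO4 = 4.06973 × (1/1) = 4.06973 mol
Theoretical yield = 4.06973 mol × 142.05 g/mol = 578.11 g
Actual yield = 456.7 g
Percent yield = (456.7 / 578.11) × 100% = 79.0%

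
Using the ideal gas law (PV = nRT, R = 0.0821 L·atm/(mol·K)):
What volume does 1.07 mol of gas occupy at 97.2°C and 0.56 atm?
T = 97.2°C + 273.15 = 370.35 K
V = nRT/P = (1.07 × 0.0821 × 370.35) / 0.56
V = 58.10 L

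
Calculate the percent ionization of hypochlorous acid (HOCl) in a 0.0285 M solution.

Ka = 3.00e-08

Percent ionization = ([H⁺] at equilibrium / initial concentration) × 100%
Percent ionization = 0.103%

Let x = [H⁺]. Ka = x²/(C - x) ⇒ x² + (3.00e-08)x - (3.00e-08)(0.0285) = 0. x = 2.9225e-05. Percent = (2.9225e-05/0.0285) × 100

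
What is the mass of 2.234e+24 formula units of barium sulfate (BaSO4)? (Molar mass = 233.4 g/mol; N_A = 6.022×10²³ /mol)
Moles = 2.234e+24 ÷ 6.022×10²³ = 3.70973 mol
Mass = 3.70973 mol × 233.4 g/mol = 865.9 g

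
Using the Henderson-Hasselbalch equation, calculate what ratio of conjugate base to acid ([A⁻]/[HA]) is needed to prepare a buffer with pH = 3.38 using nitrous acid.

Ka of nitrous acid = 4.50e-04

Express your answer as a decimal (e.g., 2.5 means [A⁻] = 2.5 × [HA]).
[A⁻]/[HA] = 1.079

pKa = −log(4.50e-04) = 3.3468. pH = pKa + log([A⁻]/[HA]). 3.38 = 3.3468 + log(ratio). log(ratio) = 3.38 − 3.3468 = 0.0332. ratio = 10^(0.0332) = 1.079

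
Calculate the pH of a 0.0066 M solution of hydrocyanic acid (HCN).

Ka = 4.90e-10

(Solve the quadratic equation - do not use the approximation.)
pH = 5.75

x² + Ka×x - Ka×C = 0. Using quadratic formula: [H⁺] = 1.7981e-06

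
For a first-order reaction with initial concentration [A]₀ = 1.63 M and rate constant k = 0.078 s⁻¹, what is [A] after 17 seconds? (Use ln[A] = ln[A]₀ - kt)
0.4328 M

ln[A] = ln[A]₀ - k·t = ln(1.63) - (0.078)·(17) = 0.4886 - 1.3260 = -0.8374
[A] = e^(-0.8374) = 0.4328 M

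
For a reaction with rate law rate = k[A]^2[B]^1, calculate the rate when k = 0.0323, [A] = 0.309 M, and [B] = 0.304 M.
0.0009375 M/s

rate = k·[A]^2·[B]^1 = 0.0323·(0.309)^2·(0.304)^1 = 0.0323·0.095481·0.304 = 0.0009375 M/s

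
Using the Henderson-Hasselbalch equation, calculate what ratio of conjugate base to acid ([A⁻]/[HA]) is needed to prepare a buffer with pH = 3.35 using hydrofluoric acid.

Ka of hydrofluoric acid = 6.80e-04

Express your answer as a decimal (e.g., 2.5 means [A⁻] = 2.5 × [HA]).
[A⁻]/[HA] = 1.522

pKa = −log(6.80e-04) = 3.1675. pH = pKa + log([A⁻]/[HA]). 3.35 = 3.1675 + log(ratio). log(ratio) = 3.35 − 3.1675 = 0.1825. ratio = 10^(0.1825) = 1.522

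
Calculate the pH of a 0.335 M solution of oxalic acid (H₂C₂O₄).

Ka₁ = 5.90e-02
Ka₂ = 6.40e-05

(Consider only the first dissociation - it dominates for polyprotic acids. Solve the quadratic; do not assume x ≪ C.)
pH = 0.94

x² + Ka₁·x − Ka₁·C = 0 with Ka₁ = 5.90e-02, C = 0.335.
x = (−Ka₁ + √(Ka₁² + 4·Ka₁·C))/2 = 1.1415e-01 M, so pH = 0.94.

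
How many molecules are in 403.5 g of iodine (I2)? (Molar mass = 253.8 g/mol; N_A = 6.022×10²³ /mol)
Moles = 403.5 g ÷ 253.8 g/mol = 1.58983 mol
Molecules = 1.58983 mol × 6.022×10²³ /mol = 9.574e+23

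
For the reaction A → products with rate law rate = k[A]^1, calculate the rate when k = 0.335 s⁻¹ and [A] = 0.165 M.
0.05528 M/s

rate = k·[A]^1 = 0.335·(0.165)^1 = 0.335·0.165 = 0.05528 M/s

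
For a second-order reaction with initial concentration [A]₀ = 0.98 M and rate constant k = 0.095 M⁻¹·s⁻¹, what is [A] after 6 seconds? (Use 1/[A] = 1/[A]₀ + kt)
0.6288 M

1/[A] = 1/[A]₀ + k·t = 1/0.98 + (0.095)·(6) = 1.0204 + 0.5700 = 1.5904
[A] = 1/1.5904 = 0.6288 M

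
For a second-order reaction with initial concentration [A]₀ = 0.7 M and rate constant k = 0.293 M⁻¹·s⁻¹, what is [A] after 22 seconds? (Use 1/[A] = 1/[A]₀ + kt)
0.1270 M

1/[A] = 1/[A]₀ + k·t = 1/0.7 + (0.293)·(22) = 1.4286 + 6.4460 = 7.8746
[A] = 1/7.8746 = 0.1270 M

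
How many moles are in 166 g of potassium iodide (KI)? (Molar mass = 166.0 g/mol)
Moles = 166 g ÷ 166.0 g/mol = 1 mol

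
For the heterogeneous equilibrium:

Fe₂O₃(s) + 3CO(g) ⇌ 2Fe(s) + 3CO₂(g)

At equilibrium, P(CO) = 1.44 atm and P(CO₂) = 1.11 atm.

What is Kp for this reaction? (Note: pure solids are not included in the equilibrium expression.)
K_p = 0.458

Solids (Fe₂O₃, Fe) are excluded.
Kp = P(CO₂)³/P(CO)³ = (1.11)³/(1.44)³ = 1.368/2.986 = 0.458.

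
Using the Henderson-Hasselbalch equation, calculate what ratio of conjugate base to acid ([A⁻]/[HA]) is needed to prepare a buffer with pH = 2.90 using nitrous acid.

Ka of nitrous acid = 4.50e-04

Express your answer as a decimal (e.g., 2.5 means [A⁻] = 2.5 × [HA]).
[A⁻]/[HA] = 0.357

pKa = −log(4.50e-04) = 3.3468. pH = pKa + log([A⁻]/[HA]). 2.90 = 3.3468 + log(ratio). log(ratio) = 2.90 − 3.3468 = -0.4468. ratio = 10^(-0.4468) = 0.357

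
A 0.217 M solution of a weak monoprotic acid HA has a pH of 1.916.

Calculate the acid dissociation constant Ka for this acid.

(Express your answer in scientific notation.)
K_a = 7.19e-04

[H⁺] = 10^(−pH) = 10^(−1.916) = 1.213e-02 M. For HA ⇌ H⁺ + A⁻, Ka = x²/(C − x) = (1.213e-02)²/(0.217 − 1.213e-02) = 7.19e-04.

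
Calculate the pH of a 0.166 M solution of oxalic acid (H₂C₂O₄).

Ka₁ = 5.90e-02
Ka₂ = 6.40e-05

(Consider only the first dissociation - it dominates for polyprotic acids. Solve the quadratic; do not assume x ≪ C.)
pH = 1.13

x² + Ka₁·x − Ka₁·C = 0 with Ka₁ = 5.90e-02, C = 0.166.
x = (−Ka₁ + √(Ka₁² + 4·Ka₁·C))/2 = 7.3768e-02 M, so pH = 1.13.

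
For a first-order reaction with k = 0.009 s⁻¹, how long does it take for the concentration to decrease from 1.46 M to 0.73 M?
77.02 s

From ln[A] = ln[A]₀ - k·t: t = ln([A]₀/[A])/k = ln(1.46/0.73)/0.009 = ln(2.0000)/0.009 = 0.6931/0.009 = 77.02 s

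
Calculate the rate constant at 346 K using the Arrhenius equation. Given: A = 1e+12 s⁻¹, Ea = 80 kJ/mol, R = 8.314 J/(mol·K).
8.36e-01 s⁻¹

k = A·exp(-Ea/(R·T)) = 1e+12·exp(-80000/(8.314·346)) = 1e+12·exp(-27.8102) = 1e+12·8.3597e-13 = 8.36e-01 s⁻¹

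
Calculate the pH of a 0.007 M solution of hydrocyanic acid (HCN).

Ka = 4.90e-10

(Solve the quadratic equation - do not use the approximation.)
pH = 5.73

x² + Ka×x - Ka×C = 0. Using quadratic formula: [H⁺] = 1.8518e-06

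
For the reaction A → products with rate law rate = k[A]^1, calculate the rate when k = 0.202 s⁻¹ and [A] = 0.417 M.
0.08423 M/s

rate = k·[A]^1 = 0.202·(0.417)^1 = 0.202·0.417 = 0.08423 M/s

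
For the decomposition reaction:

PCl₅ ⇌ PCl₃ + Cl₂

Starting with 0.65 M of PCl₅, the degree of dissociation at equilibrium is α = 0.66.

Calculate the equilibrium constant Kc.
K_c = 0.8328

x = α·[A]₀ = 0.66 × 0.65 = 0.429 M dissociated.
At eq: [PCl₅] = 0.65 − 0.429 = 0.221 M; [PCl₃] = [Cl₂] = x = 0.429 M.
Kc = [PCl₃][Cl₂]/[PCl₅] = (0.429)²/0.221 = 0.8328.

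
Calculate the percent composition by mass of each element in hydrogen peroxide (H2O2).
H: 5.93%, O: 94.06%

Molar mass of H2O2 = 34.02 g/mol
% H = (2 × 1.008) / 34.02 × 100% = 2.016 / 34.02 × 100% = 5.93%
% O = (2 × 16.0) / 34.02 × 100% = 32 / 34.02 × 100% = 94.06%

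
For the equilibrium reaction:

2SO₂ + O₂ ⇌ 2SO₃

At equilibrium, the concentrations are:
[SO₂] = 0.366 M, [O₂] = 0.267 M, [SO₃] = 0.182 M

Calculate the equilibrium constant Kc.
K_c = 0.9261

Kc = ([SO₃]^2) / ([SO₂]^2 × [O₂])
   = ((0.182)^2) / ((0.366)^2·(0.267))
   = 0.033124 / 0.035766 = 0.9261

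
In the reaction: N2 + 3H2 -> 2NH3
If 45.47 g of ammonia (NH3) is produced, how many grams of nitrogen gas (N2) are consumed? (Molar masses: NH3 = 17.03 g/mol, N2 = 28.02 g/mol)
Moles of NH3 = 45.47 g ÷ 17.03 g/mol = 2.66999 mol
Mole ratio: 1 mol N2 / 2 mol NH3
Moles of N2 = 2.66999 × (1/2) = 1.335 mol
Mass of N2 = 1.335 mol × 28.02 g/mol = 37.41 g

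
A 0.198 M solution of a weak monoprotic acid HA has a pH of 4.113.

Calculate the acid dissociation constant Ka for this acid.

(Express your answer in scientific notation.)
K_a = 3.00e-08

[H⁺] = 10^(−pH) = 10^(−4.113) = 7.709e-05 M. For HA ⇌ H⁺ + A⁻, Ka = x²/(C − x) = (7.709e-05)²/(0.198 − 7.709e-05) = 3.00e-08.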